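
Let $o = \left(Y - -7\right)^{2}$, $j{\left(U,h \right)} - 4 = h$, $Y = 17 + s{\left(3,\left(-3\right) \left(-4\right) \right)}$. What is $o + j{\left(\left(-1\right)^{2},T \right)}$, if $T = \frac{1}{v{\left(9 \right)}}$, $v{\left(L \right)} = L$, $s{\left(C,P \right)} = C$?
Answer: $\frac{6598}{9} \approx 733.11$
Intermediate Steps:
$T = \frac{1}{9} \approx 0.11111$
$Y = 20$ ($Y = 17 + 3 = 20$)
$j{\left(U,h \right)} = 4 + h$
$o = 729$ ($o = \left(20 - -7\right)^{2} = \left(20 + \left(-5 + 12\right)\right)^{2} = \left(20 + 7\right)^{2} = 27^{2} = 729$)
$o + j{\left(\left(-1\right)^{2},T \right)} = 729 + \left(4 + \frac{1}{9}\right) = 729 + \frac{37}{9} = \frac{6598}{9}$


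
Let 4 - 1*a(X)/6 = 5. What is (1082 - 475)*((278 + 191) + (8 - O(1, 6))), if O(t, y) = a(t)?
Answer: 293181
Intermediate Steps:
a(X) = -6 (a(X) = 24 - 6*5 = 24 - 30 = -6)
O(t, y) = -6
(1082 - 475)*((278 + 191) + (8 - O(1, 6))) = (1082 - 475)*((278 + 191) + (8 - 1*(-6))) = 607*(469 + (8 + 6)) = 607*(469 + 14) = 607*483 = 293181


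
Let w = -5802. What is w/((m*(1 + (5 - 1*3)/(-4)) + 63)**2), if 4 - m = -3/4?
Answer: -371328/273529 ≈ -1.3575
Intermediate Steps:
m = 19/4 (m = 4 - (-3)/4 = 4 - 1*(-3/4) = 4 + 3/4 = 19/4 ≈ 4.7500)
w/((m*(1 + (5 - 1*3)/(-4)) + 63)**2) = -5802/(19*(1 + (5 - 1*3)/(-4))/4 + 63)**2 = -5802/(19*(1 + (5 - 3)*(-1/4))/4 + 63)**2 = -5802/(19*(1 + 2*(-1/4))/4 + 63)**2 = -5802/(19*(1 - 1/2)/4 + 63)**2 = -5802/((19/4)*(1/2) + 63)**2 = -5802/(19/8 + 63)**2 = -5802/((523/8)**2) = -5802/273529/64 = -5802*64/273529 = -371328/273529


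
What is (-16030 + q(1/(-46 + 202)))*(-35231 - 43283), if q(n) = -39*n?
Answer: 2517198097/2 ≈ 1.2586e+9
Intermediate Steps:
(-16030 + q(1/(-46 + 202)))*(-35231 - 43283) = (-16030 - 39/(-46 + 202))*(-35231 - 43283) = (-16030 - 39/156)*(-78514) = (-16030 - 39*1/156)*(-78514) = (-16030 - ¼)*(-78514) = -64121/4*(-78514) = 2517198097/2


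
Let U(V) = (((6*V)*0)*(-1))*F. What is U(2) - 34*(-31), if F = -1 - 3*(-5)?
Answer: 1054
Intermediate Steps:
F = 14 (F = -1 + 15 = 14)
U(V) = 0 (U(V) = (((6*V)*0)*(-1))*14 = (0*(-1))*14 = 0*14 = 0)
U(2) - 34*(-31) = 0 - 34*(-31) = 0 + 1054 = 1054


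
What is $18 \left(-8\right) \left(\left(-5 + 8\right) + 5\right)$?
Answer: $-1152$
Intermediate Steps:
$18 \left(-8\right) \left(\left(-5 + 8\right) + 5\right) = - 144 \left(3 + 5\right) = \left(-144\right) 8 = -1152$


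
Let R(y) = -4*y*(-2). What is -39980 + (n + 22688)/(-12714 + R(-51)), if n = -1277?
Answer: -19431073/486 ≈ -39982.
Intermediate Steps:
R(y) = 8*y
-39980 + (n + 22688)/(-12714 + R(-51)) = -39980 + (-1277 + 22688)/(-12714 + 8*(-51)) = -39980 + 21411/(-12714 - 408) = -39980 + 21411/(-13122) = -39980 + 21411*(-1/13122) = -39980 - 793/486 = -19431073/486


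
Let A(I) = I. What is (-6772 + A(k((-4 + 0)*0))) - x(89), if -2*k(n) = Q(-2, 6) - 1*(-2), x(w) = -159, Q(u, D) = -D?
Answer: -6611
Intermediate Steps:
k(n) = 2 (k(n) = -(-1*6 - 1*(-2))/2 = -(-6 + 2)/2 = -1/2*(-4) = 2)
(-6772 + A(k((-4 + 0)*0))) - x(89) = (-6772 + 2) - 1*(-159) = -6770 + 159 = -6611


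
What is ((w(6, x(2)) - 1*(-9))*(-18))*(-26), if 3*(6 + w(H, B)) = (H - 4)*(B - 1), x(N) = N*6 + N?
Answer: 5460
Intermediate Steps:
x(N) = 7*N (x(N) = 6*N + N = 7*N)
w(H, B) = -6 + (-1 + B)*(-4 + H)/3 (w(H, B) = -6 + ((H - 4)*(B - 1))/3 = -6 + ((-4 + H)*(-1 + B))/3 = -6 + ((-1 + B)*(-4 + H))/3 = -6 + (-1 + B)*(-4 + H)/3)
((w(6, x(2)) - 1*(-9))*(-18))*(-26) = (((-14/3 - 28*2/3 - ⅓*6 + (⅓)*(7*2)*6) - 1*(-9))*(-18))*(-26) = (((-14/3 - 4/3*14 - 2 + (⅓)*14*6) + 9)*(-18))*(-26) = (((-14/3 - 56/3 - 2 + 28) + 9)*(-18))*(-26) = ((8/3 + 9)*(-18))*(-26) = ((35/3)*(-18))*(-26) = -210*(-26) = 5460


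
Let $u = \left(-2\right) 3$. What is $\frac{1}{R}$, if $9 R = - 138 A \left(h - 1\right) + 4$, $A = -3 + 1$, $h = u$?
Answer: $- \frac{9}{1928} \approx -0.004668$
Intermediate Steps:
$u = -6$
$h = -6$
$A = -2$
$R = - \frac{1928}{9}$ ($R = \frac{- 138 \left(- 2 \left(-6 - 1\right)\right) + 4}{9} = \frac{- 138 \left(\left(-2\right) \left(-7\right)\right) + 4}{9} = \frac{\left(-138\right) 14 + 4}{9} = \frac{-1932 + 4}{9} = \frac{1}{9} \left(-1928\right) = - \frac{1928}{9} \approx -214.22$)
$\frac{1}{R} = \frac{1}{- \frac{1928}{9}} = - \frac{9}{1928}$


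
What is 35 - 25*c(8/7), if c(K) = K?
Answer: 45/7 ≈ 6.4286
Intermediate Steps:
35 - 25*c(8/7) = 35 - 200/7 = 45/7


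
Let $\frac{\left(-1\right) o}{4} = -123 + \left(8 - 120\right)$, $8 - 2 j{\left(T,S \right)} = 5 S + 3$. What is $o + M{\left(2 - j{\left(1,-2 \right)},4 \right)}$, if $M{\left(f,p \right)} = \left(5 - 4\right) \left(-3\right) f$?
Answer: $\frac{1913}{2} \approx 956.5$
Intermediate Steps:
$j{\left(T,S \right)} = \frac{5}{2} - \frac{5 S}{2}$ ($j{\left(T,S \right)} = 4 - \frac{5 S + 3}{2} = 4 - \frac{3 + 5 S}{2} = 4 - \left(\frac{3}{2} + \frac{5 S}{2}\right) = \frac{5}{2} - \frac{5 S}{2}$)
$o = 940$ ($o = - 4 \left(-123 + \left(8 - 120\right)\right) = - 4 \left(-123 - 112\right) = \left(-4\right) \left(-235\right) = 940$)
$M{\left(f,p \right)} = - 3 f$ ($M{\left(f,p \right)} = 1 \left(-3\right) f = - 3 f$)
$o + M{\left(2 - j{\left(1,-2 \right)},4 \right)} = 940 - 3 \left(2 - \left(\frac{5}{2} - -5\right)\right) = 940 - 3 \left(2 - \left(\frac{5}{2} + 5\right)\right) = 940 - 3 \left(2 - \frac{15}{2}\right) = 940 - - \frac{33}{2} = 940 + \frac{33}{2} = \frac{1913}{2}$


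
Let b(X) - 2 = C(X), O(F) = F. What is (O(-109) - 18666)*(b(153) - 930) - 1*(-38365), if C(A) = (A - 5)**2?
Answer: -393786035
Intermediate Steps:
C(A) = (-5 + A)**2
b(X) = 2 + (-5 + X)**2
(O(-109) - 18666)*(b(153) - 930) - 1*(-38365) = (-109 - 18666)*((2 + (-5 + 153)**2) - 930) - 1*(-38365) = -18775*((2 + 148**2) - 930) + 38365 = -18775*((2 + 21904) - 930) + 38365 = -18775*(21906 - 930) + 38365 = -18775*20976 + 38365 = -393824400 + 38365 = -393786035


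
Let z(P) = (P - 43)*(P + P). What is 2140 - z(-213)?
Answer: -106916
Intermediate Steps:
z(P) = 2*P*(-43 + P) (z(P) = (-43 + P)*(2*P) = 2*P*(-43 + P))
2140 - z(-213) = 2140 - 2*(-213)*(-43 - 213) = 2140 - 2*(-213)*(-256) = 2140 - 1*109056 = 2140 - 109056 = -106916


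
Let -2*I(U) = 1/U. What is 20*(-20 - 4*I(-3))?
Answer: -1240/3 ≈ -413.33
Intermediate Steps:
I(U) = -1/(2*U)
20*(-20 - 4*I(-3)) = 20*(-20 - (-2)/(-3)) = 20*(-20 - (-2)*(-1)/3) = 20*(-20 - 4*⅙) = 20*(-20 - ⅔) = 20*(-62/3) = -1240/3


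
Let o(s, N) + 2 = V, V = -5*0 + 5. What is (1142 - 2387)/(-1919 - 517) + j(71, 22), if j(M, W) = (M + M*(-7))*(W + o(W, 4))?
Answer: -8647385/812 ≈ -10649.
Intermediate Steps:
V = 5 (V = 0 + 5 = 5)
o(s, N) = 3 (o(s, N) = -2 + 5 = 3)
j(M, W) = -6*M*(3 + W) (j(M, W) = (M + M*(-7))*(W + 3) = (M - 7*M)*(3 + W) = (-6*M)*(3 + W) = -6*M*(3 + W))
(1142 - 2387)/(-1919 - 517) + j(71, 22) = (1142 - 2387)/(-1919 - 517) - 6*71*(3 + 22) = -1245/(-2436) - 6*71*25 = -1245*(-1/2436) - 10650 = 415/812 - 10650 = -8647385/812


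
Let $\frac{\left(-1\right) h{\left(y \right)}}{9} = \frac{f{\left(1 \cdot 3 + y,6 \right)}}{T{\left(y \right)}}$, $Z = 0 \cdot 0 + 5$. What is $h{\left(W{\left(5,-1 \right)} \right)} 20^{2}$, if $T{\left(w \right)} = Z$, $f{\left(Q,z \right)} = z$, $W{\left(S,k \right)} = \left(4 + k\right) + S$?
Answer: $-4320$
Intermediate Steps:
$W{\left(S,k \right)} = 4 + S + k$
$Z = 5$ ($Z = 0 + 5 = 5$)
$T{\left(w \right)} = 5$
$h{\left(y \right)} = - \frac{54}{5}$ ($h{\left(y \right)} = - 9 \cdot \frac{6}{5} = - 9 \cdot 6 \cdot \frac{1}{5} = \left(-9\right) \frac{6}{5} = - \frac{54}{5}$)
$h{\left(W{\left(5,-1 \right)} \right)} 20^{2} = - \frac{54 \cdot 20^{2}}{5} = \left(- \frac{54}{5}\right) 400 = -4320$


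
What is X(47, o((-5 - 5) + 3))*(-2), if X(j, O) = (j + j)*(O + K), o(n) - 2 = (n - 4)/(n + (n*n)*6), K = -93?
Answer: 4912064/287 ≈ 17115.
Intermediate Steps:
o(n) = 2 + (-4 + n)/(n + 6*n**2) (o(n) = 2 + (n - 4)/(n + (n*n)*6) = 2 + (-4 + n)/(n + n**2*6) = 2 + (-4 + n)/(n + 6*n**2))
X(j, O) = 2*j*(-93 + O) (X(j, O) = (j + j)*(O - 93) = (2*j)*(-93 + O) = 2*j*(-93 + O))
X(47, o((-5 - 5) + 3))*(-2) = (2*47*(-93 + (-4 + 3*((-5 - 5) + 3) + 12*((-5 - 5) + 3)**2)/(((-5 - 5) + 3)*(1 + 6*((-5 - 5) + 3)))))*(-2) = (2*47*(-93 + (-4 + 3*(-10 + 3) + 12*(-10 + 3)**2)/((-10 + 3)*(1 + 6*(-10 + 3)))))*(-2) = (2*47*(-93 + (-4 + 3*(-7) + 12*(-7)**2)/((-7)*(1 + 6*(-7)))))*(-2) = (2*47*(-93 - (-4 - 21 + 12*49)/(7*(1 - 42))))*(-2) = (2*47*(-93 - 1/7*(-4 - 21 + 588)/(-41)))*(-2) = (2*47*(-93 - 1/7*(-1/41)*563))*(-2) = (2*47*(-93 + 563/287))*(-2) = (2*47*(-26128/287))*(-2) = -2456032/287*(-2) = 4912064/287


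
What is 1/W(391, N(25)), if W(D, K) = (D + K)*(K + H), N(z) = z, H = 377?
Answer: 1/167232 ≈ 5.9797e-6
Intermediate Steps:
W(D, K) = (377 + K)*(D + K) (W(D, K) = (D + K)*(K + 377) = (D + K)*(377 + K) = (377 + K)*(D + K))
1/W(391, N(25)) = 1/(25**2 + 377*391 + 377*25 + 391*25) = 1/(625 + 147407 + 9425 + 9775) = 1/167232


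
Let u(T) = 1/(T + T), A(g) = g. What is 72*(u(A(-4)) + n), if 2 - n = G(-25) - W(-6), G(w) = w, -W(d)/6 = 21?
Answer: -7137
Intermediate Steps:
W(d) = -126 (W(d) = -6*21 = -126)
u(T) = 1/(2*T)
n = -99 (n = 2 - (-25 - 1*(-126)) = 2 - (-25 + 126) = 2 - 1*101 = 2 - 101 = -99)
72*(u(A(-4)) + n) = 72*((½)/(-4) - 99) = 72*((½)*(-¼) - 99) = 72*(-⅛ - 99) = 72*(-793/8) = -7137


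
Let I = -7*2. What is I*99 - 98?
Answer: -1484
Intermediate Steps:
I = -14
I*99 - 98 = -14*99 - 98 = -1386 - 98 = -1484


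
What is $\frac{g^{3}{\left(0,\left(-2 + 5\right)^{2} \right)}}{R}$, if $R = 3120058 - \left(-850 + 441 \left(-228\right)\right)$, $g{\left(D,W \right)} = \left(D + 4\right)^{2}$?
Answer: $\frac{256}{201341} \approx 0.0012715$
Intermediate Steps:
$g{\left(D,W \right)} = \left(4 + D\right)^{2}$
$R = 3221456$ ($R = 3120058 - \left(-850 - 100548\right) = 3120058 - -101398 = 3120058 + 101398 = 3221456$)
$\frac{g^{3}{\left(0,\left(-2 + 5\right)^{2} \right)}}{R} = \frac{\left(\left(4 + 0\right)^{2}\right)^{3}}{3221456} = \left(4^{2}\right)^{3} \cdot \frac{1}{3221456} = 16^{3} \cdot \frac{1}{3221456} = 4096 \cdot \frac{1}{3221456} = \frac{256}{201341}$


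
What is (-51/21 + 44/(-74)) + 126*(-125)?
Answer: -4080033/259 ≈ -15753.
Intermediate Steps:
(-51/21 + 44/(-74)) + 126*(-125) = (-51*1/21 + 44*(-1/74)) - 15750 = (-17/7 - 22/37) - 15750 = -783/259 - 15750 = -4080033/259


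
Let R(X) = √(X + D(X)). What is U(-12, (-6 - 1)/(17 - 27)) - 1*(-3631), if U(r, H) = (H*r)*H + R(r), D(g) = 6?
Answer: 90628/25 + I*√6 ≈ 3625.1 + 2.4495*I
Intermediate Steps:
R(X) = √(6 + X) (R(X) = √(X + 6) = √(6 + X))
U(r, H) = √(6 + r) + r*H² (U(r, H) = (H*r)*H + √(6 + r) = r*H² + √(6 + r) = √(6 + r) + r*H²)
U(-12, (-6 - 1)/(17 - 27)) - 1*(-3631) = (√(6 - 12) - 12*(-6 - 1)²/(17 - 27)²) - 1*(-3631) = (√(-6) - 12*(-7/(-10))²) + 3631 = (I*√6 - 12*(-7*(-⅒))²) + 3631 = (I*√6 - 12*(7/10)²) + 3631 = (I*√6 - 12*49/100) + 3631 = (I*√6 - 147/25) + 3631 = (-147/25 + I*√6) + 3631 = 90628/25 + I*√6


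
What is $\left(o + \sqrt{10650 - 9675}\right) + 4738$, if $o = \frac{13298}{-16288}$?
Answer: $\frac{38579623}{8144} + 5 \sqrt{39} \approx 4768.4$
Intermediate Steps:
$o = - \frac{6649}{8144}$ ($o = 13298 \left(- \frac{1}{16288}\right) = - \frac{6649}{8144} \approx -0.81643$)
$\left(o + \sqrt{10650 - 9675}\right) + 4738 = \left(- \frac{6649}{8144} + \sqrt{10650 - 9675}\right) + 4738 = \left(- \frac{6649}{8144} + \sqrt{975}\right) + 4738 = \left(- \frac{6649}{8144} + 5 \sqrt{39}\right) + 4738 = \frac{38579623}{8144} + 5 \sqrt{39}$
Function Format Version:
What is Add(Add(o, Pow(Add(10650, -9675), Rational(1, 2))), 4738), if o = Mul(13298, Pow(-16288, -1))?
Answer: Add(Rational(38579623, 8144), Mul(5, Pow(39, Rational(1, 2)))) ≈ 4768.4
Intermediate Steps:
o = Rational(-6649, 8144) (o = Mul(13298, Rational(-1, 16288)) = Rational(-6649, 8144) ≈ -0.81643)
Add(Add(o, Pow(Add(10650, -9675), Rational(1, 2))), 4738) = Add(Add(Rational(-6649, 8144), Pow(Add(10650, -9675), Rational(1, 2))), 4738) = Add(Add(Rational(-6649, 8144), Pow(975, Rational(1, 2))), 4738) = Add(Add(Rational(-6649, 8144), Mul(5, Pow(39, Rational(1, 2)))), 4738) = Add(Rational(38579623, 8144), Mul(5, Pow(39, Rational(1, 2))))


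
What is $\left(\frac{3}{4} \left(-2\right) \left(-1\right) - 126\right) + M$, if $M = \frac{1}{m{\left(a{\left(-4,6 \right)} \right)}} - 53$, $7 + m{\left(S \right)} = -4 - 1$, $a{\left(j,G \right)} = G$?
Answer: $- \frac{2131}{12} \approx -177.58$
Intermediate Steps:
$m{\left(S \right)} = -12$ ($m{\left(S \right)} = -7 - 5 = -12$)
$M = - \frac{637}{12}$ ($M = \frac{1}{-12} - 53 = - \frac{1}{12} - 53 = - \frac{637}{12} \approx -53.083$)
$\left(\frac{3}{4} \left(-2\right) \left(-1\right) - 126\right) + M = \left(\frac{3}{4} \left(-2\right) \left(-1\right) - 126\right) - \frac{637}{12} = \left(\left(- \frac{3}{2}\right) \left(-1\right) - 126\right) - \frac{637}{12} = \left(\frac{3}{2} - 126\right) - \frac{637}{12} = - \frac{249}{2} - \frac{637}{12} = - \frac{2131}{12}$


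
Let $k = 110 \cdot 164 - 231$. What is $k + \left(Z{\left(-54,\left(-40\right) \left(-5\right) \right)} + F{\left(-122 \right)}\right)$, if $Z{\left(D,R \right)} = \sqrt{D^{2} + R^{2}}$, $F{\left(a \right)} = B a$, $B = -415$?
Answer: $68439 + 2 \sqrt{10729} \approx 68646.0$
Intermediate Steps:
$F{\left(a \right)} = - 415 a$
$k = 17809$ ($k = 18040 - 231 = 17809$)
$k + \left(Z{\left(-54,\left(-40\right) \left(-5\right) \right)} + F{\left(-122 \right)}\right) = 17809 + \left(\sqrt{\left(-54\right)^{2} + \left(\left(-40\right) \left(-5\right)\right)^{2}} - -50630\right) = 17809 + \left(\sqrt{2916 + 200^{2}} + 50630\right) = 17809 + \left(\sqrt{2916 + 40000} + 50630\right) = 17809 + \left(\sqrt{42916} + 50630\right) = 17809 + \left(2 \sqrt{10729} + 50630\right) = 17809 + \left(50630 + 2 \sqrt{10729}\right) = 68439 + 2 \sqrt{10729}$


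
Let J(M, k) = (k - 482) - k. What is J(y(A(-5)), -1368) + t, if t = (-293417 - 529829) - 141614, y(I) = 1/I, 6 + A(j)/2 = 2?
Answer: -965342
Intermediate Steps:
A(j) = -8 (A(j) = -12 + 2*2 = -12 + 4 = -8)
t = -964860 (t = -823246 - 141614 = -964860)
J(M, k) = -482 (J(M, k) = (-482 + k) - k = -482)
J(y(A(-5)), -1368) + t = -482 - 964860 = -965342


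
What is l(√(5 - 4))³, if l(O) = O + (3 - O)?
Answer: 27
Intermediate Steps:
l(O) = 3
l(√(5 - 4))³ = 3³ = 27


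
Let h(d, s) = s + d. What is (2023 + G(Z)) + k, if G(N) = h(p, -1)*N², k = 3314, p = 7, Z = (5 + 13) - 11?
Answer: 5631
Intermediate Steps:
Z = 7 (Z = 18 - 11 = 7)
h(d, s) = d + s
G(N) = 6*N² (G(N) = (7 - 1)*N² = 6*N²)
(2023 + G(Z)) + k = (2023 + 6*7²) + 3314 = (2023 + 6*49) + 3314 = (2023 + 294) + 3314 = 2317 + 3314 = 5631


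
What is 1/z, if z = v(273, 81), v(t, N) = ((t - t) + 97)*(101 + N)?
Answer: 1/17654 ≈ 5.6644e-5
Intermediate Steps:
v(t, N) = 9797 + 97*N (v(t, N) = (0 + 97)*(101 + N) = 97*(101 + N) = 9797 + 97*N)
z = 17654 (z = 9797 + 97*81 = 9797 + 7857 = 17654)
1/z = 1/17654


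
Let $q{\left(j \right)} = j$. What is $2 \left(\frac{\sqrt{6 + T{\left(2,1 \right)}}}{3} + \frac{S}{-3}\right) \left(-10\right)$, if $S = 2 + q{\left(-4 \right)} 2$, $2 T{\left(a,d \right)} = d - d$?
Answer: $-40 - \frac{20 \sqrt{6}}{3} \approx -56.33$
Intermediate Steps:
$T{\left(a,d \right)} = 0$ ($T{\left(a,d \right)} = \frac{d - d}{2} = \frac{1}{2} \cdot 0 = 0$)
$S = -6$ ($S = 2 - 8 = -6$)
$2 \left(\frac{\sqrt{6 + T{\left(2,1 \right)}}}{3} + \frac{S}{-3}\right) \left(-10\right) = 2 \left(\frac{\sqrt{6 + 0}}{3} - \frac{6}{-3}\right) \left(-10\right) = 2 \left(\sqrt{6} \cdot \frac{1}{3} - -2\right) \left(-10\right) = 2 \left(\frac{\sqrt{6}}{3} + 2\right) \left(-10\right) = 2 \left(2 + \frac{\sqrt{6}}{3}\right) \left(-10\right) = \left(4 + \frac{2 \sqrt{6}}{3}\right) \left(-10\right) = -40 - \frac{20 \sqrt{6}}{3}$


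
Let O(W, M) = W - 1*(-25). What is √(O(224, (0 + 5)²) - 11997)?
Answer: 2*I*√2937 ≈ 108.39*I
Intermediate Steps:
O(W, M) = 25 + W (O(W, M) = W + 25 = 25 + W)
√(O(224, (0 + 5)²) - 11997) = √((25 + 224) - 11997) = √(249 - 11997) = √(-11748) = 2*I*√2937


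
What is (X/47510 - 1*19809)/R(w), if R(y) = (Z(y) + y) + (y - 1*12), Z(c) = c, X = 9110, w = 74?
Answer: -47055824/498855 ≈ -94.328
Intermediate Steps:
R(y) = -12 + 3*y (R(y) = (y + y) + (y - 1*12) = 2*y + (y - 12) = 2*y + (-12 + y) = -12 + 3*y)
(X/47510 - 1*19809)/R(w) = (9110/47510 - 1*19809)/(-12 + 3*74) = (9110*(1/47510) - 19809)/(-12 + 222) = (911/4751 - 19809)/210 = -94111648/4751*1/210 = -47055824/498855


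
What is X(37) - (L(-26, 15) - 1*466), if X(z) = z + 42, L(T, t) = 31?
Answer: 514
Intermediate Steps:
X(z) = 42 + z
X(37) - (L(-26, 15) - 1*466) = (42 + 37) - (31 - 1*466) = 79 - (31 - 466) = 79 - 1*(-435) = 79 + 435 = 514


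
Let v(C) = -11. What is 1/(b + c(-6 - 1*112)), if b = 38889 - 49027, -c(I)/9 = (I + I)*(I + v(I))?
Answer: -1/284134 ≈ -3.5195e-6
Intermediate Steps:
c(I) = -18*I*(-11 + I) (c(I) = -9*(I + I)*(I - 11) = -9*2*I*(-11 + I) = -18*I*(-11 + I))
b = -10138
1/(b + c(-6 - 1*112)) = 1/(-10138 + 18*(-6 - 1*112)*(11 - (-6 - 1*112))) = 1/(-10138 + 18*(-6 - 112)*(11 - (-6 - 112))) = 1/(-10138 + 18*(-118)*(11 - 1*(-118))) = 1/(-10138 + 18*(-118)*(11 + 118)) = 1/(-10138 + 18*(-118)*129) = 1/(-10138 - 273996) = 1/(-284134) = -1/284134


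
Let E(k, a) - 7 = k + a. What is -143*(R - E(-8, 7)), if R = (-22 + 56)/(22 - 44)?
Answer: 1079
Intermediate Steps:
R = -17/11 (R = 34/(-22) = 34*(-1/22) = -17/11 ≈ -1.5455)
E(k, a) = 7 + a + k (E(k, a) = 7 + (k + a) = 7 + (a + k) = 7 + a + k)
-143*(R - E(-8, 7)) = -143*(-17/11 - (7 + 7 - 8)) = -143*(-17/11 - 1*6) = -143*(-17/11 - 6) = -143*(-83/11) = 1079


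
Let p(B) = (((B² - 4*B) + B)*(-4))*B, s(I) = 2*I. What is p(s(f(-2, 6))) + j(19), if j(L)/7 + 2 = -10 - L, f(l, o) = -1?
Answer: -137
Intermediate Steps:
j(L) = -84 - 7*L (j(L) = -14 + 7*(-10 - L) = -14 + (-70 - 7*L) = -84 - 7*L)
p(B) = B*(-4*B² + 12*B) (p(B) = ((B² - 3*B)*(-4))*B = (-4*B² + 12*B)*B = B*(-4*B² + 12*B))
p(s(f(-2, 6))) + j(19) = 4*(2*(-1))²*(3 - 2*(-1)) + (-84 - 7*19) = 4*(-2)²*(3 - 1*(-2)) + (-84 - 133) = 4*4*(3 + 2) - 217 = 4*4*5 - 217 = 80 - 217 = -137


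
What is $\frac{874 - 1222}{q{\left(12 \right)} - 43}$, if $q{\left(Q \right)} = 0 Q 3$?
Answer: $\frac{348}{43} \approx 8.093$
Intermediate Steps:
$q{\left(Q \right)} = 0$ ($q{\left(Q \right)} = 0 \cdot 3 = 0$)
$\frac{874 - 1222}{q{\left(12 \right)} - 43} = \frac{874 - 1222}{0 - 43} = - \frac{348}{-43} = \left(-348\right) \left(- \frac{1}{43}\right) = \frac{348}{43}$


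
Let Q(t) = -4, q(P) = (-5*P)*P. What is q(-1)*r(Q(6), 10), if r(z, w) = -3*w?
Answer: 150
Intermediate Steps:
q(P) = -5*P**2
q(-1)*r(Q(6), 10) = (-5*(-1)**2)*(-3*10) = -5*1*(-30) = -5*(-30) = 150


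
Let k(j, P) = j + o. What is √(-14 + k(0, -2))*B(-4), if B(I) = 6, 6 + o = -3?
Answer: 6*I*√23 ≈ 28.775*I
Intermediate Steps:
o = -9 (o = -6 - 3 = -9)
k(j, P) = -9 + j (k(j, P) = j - 9 = -9 + j)
√(-14 + k(0, -2))*B(-4) = √(-14 + (-9 + 0))*6 = √(-14 - 9)*6 = √(-23)*6 = (I*√23)*6 = 6*I*√23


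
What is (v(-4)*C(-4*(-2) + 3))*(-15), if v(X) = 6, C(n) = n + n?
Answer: -1980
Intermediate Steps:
C(n) = 2*n
(v(-4)*C(-4*(-2) + 3))*(-15) = (6*(2*(-4*(-2) + 3)))*(-15) = (6*(2*(8 + 3)))*(-15) = (6*(2*11))*(-15) = (6*22)*(-15) = 132*(-15) = -1980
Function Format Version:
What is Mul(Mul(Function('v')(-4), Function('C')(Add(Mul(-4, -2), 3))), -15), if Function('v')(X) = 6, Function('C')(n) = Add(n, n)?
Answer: -1980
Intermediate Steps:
Function('C')(n) = Mul(2, n)
Mul(Mul(Function('v')(-4), Function('C')(Add(Mul(-4, -2), 3))), -15) = Mul(Mul(6, Mul(2, Add(Mul(-4, -2), 3))), -15) = Mul(Mul(6, Mul(2, Add(8, 3))), -15) = Mul(Mul(6, Mul(2, 11)), -15) = Mul(Mul(6, 22), -15) = Mul(132, -15) = -1980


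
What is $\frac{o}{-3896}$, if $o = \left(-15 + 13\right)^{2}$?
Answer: $- \frac{1}{974} \approx -0.0010267$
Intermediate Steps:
$o = 4$ ($o = \left(-2\right)^{2} = 4$)
$\frac{o}{-3896} = \frac{4}{-3896} = 4 \left(- \frac{1}{3896}\right) = - \frac{1}{974}$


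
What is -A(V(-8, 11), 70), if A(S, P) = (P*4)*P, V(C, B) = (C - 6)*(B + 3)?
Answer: -19600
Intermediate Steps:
V(C, B) = (-6 + C)*(3 + B)
A(S, P) = 4*P² (A(S, P) = (4*P)*P = 4*P²)
-A(V(-8, 11), 70) = -4*70² = -4*4900 = -1*19600 = -19600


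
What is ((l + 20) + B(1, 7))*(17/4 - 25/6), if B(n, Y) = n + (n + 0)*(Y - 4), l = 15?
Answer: 13/4 ≈ 3.2500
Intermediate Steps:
B(n, Y) = n + n*(-4 + Y)
((l + 20) + B(1, 7))*(17/4 - 25/6) = ((15 + 20) + 1*(-3 + 7))*(17/4 - 25/6) = (35 + 1*4)*(17*(1/4) - 25*1/6) = (35 + 4)*(17/4 - 25/6) = 39*(1/12) = 13/4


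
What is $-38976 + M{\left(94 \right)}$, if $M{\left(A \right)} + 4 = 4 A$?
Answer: $-38604$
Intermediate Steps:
$M{\left(A \right)} = -4 + 4 A$
$-38976 + M{\left(94 \right)} = -38976 + \left(-4 + 4 \cdot 94\right) = -38976 + \left(-4 + 376\right) = -38976 + 372 = -38604$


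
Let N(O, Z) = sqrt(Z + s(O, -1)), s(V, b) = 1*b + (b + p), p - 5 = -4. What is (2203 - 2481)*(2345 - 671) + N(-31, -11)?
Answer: -465372 + 2*I*sqrt(3) ≈ -4.6537e+5 + 3.4641*I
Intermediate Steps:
p = 1 (p = 5 - 4 = 1)
s(V, b) = 1 + 2*b (s(V, b) = 1*b + (b + 1) = b + (1 + b) = 1 + 2*b)
N(O, Z) = sqrt(-1 + Z) (N(O, Z) = sqrt(Z + (1 + 2*(-1))) = sqrt(Z + (1 - 2)) = sqrt(Z - 1) = sqrt(-1 + Z))
(2203 - 2481)*(2345 - 671) + N(-31, -11) = (2203 - 2481)*(2345 - 671) + sqrt(-1 - 11) = -278*1674 + sqrt(-12) = -465372 + 2*I*sqrt(3)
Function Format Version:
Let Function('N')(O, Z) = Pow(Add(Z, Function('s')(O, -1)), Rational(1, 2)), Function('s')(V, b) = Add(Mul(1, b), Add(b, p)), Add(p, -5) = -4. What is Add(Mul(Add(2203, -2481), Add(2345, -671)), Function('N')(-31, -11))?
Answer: Add(-465372, Mul(2, I, Pow(3, Rational(1, 2)))) ≈ Add(-4.6537e+5, Mul(3.4641, I))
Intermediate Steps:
p = 1 (p = Add(5, -4) = 1)
Function('s')(V, b) = Add(1, Mul(2, b)) (Function('s')(V, b) = Add(Mul(1, b), Add(b, 1)) = Add(b, Add(1, b)) = Add(1, Mul(2, b)))
Function('N')(O, Z) = Pow(Add(-1, Z), Rational(1, 2)) (Function('N')(O, Z) = Pow(Add(Z, Add(1, Mul(2, -1))), Rational(1, 2)) = Pow(Add(Z, Add(1, -2)), Rational(1, 2)) = Pow(Add(Z, -1), Rational(1, 2)) = Pow(Add(-1, Z), Rational(1, 2)))
Add(Mul(Add(2203, -2481), Add(2345, -671)), Function('N')(-31, -11)) = Add(Mul(Add(2203, -2481), Add(2345, -671)), Pow(Add(-1, -11), Rational(1, 2))) = Add(Mul(-278, 1674), Pow(-12, Rational(1, 2))) = Add(-465372, Mul(2, I, Pow(3, Rational(1, 2))))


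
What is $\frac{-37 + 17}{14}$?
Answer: $- \frac{10}{7} \approx -1.4286$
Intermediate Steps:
$\frac{-37 + 17}{14} = \left(-20\right) \frac{1}{14} = - \frac{10}{7}$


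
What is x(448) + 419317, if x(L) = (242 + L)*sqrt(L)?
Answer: 419317 + 5520*sqrt(7) ≈ 4.3392e+5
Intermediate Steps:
x(L) = sqrt(L)*(242 + L)
x(448) + 419317 = sqrt(448)*(242 + 448) + 419317 = (8*sqrt(7))*690 + 419317 = 5520*sqrt(7) + 419317 = 419317 + 5520*sqrt(7)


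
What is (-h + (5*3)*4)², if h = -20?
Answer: 6400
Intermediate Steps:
(-h + (5*3)*4)² = (-1*(-20) + (5*3)*4)² = (20 + 15*4)² = (20 + 60)² = 80² = 6400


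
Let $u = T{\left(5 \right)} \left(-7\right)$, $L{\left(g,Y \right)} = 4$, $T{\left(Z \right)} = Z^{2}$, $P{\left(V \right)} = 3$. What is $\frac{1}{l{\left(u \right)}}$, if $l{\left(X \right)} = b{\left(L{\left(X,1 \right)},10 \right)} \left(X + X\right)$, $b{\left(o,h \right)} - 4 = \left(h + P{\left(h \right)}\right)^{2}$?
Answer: $- \frac{1}{60550} \approx -1.6515 \cdot 10^{-5}$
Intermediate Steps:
$u = -175$ ($u = 5^{2} \left(-7\right) = 25 \left(-7\right) = -175$)
$b{\left(o,h \right)} = 4 + \left(3 + h\right)^{2}$ ($b{\left(o,h \right)} = 4 + \left(h + 3\right)^{2} = 4 + \left(3 + h\right)^{2}$)
$l{\left(X \right)} = 346 X$ ($l{\left(X \right)} = \left(4 + \left(3 + 10\right)^{2}\right) \left(X + X\right) = \left(4 + 13^{2}\right) 2 X = \left(4 + 169\right) 2 X = 173 \cdot 2 X = 346 X$)
$\frac{1}{l{\left(u \right)}} = \frac{1}{346 \left(-175\right)} = \frac{1}{-60550} = - \frac{1}{60550}$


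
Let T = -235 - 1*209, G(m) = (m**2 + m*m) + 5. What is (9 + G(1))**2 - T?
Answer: 700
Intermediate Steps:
G(m) = 5 + 2*m**2 (G(m) = (m**2 + m**2) + 5 = 2*m**2 + 5 = 5 + 2*m**2)
T = -444 (T = -235 - 209 = -444)
(9 + G(1))**2 - T = (9 + (5 + 2*1**2))**2 - 1*(-444) = (9 + (5 + 2*1))**2 + 444 = (9 + (5 + 2))**2 + 444 = (9 + 7)**2 + 444 = 16**2 + 444 = 256 + 444 = 700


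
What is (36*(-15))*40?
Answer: -21600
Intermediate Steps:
(36*(-15))*40 = -540*40 = -21600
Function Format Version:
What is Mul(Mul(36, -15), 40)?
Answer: -21600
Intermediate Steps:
Mul(Mul(36, -15), 40) = Mul(-540, 40) = -21600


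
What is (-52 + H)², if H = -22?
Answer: 5476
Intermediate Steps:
(-52 + H)² = (-52 - 22)² = (-74)² = 5476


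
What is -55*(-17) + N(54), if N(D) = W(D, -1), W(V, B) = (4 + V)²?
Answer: 4299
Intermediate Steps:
N(D) = (4 + D)²
-55*(-17) + N(54) = -55*(-17) + (4 + 54)² = 935 + 58² = 935 + 3364 = 4299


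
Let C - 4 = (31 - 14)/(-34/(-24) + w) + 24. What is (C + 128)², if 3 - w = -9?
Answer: 641102400/25921 ≈ 24733.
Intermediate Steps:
w = 12 (w = 3 - 1*(-9) = 3 + 9 = 12)
C = 4712/161 (C = 4 + ((31 - 14)/(-34/(-24) + 12) + 24) = 4 + (17/(-34*(-1/24) + 12) + 24) = 4 + (17/(17/12 + 12) + 24) = 4 + (17/(161/12) + 24) = 4 + (17*(12/161) + 24) = 4 + (204/161 + 24) = 4 + 4068/161 = 4712/161 ≈ 29.267)
(C + 128)² = (4712/161 + 128)² = (25320/161)² = 641102400/25921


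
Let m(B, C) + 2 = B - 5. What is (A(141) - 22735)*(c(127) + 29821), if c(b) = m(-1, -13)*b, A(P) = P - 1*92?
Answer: -653470230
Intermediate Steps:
A(P) = -92 + P (A(P) = P - 92 = -92 + P)
m(B, C) = -7 + B (m(B, C) = -2 + (B - 5) = -2 + (-5 + B) = -7 + B)
c(b) = -8*b (c(b) = (-7 - 1)*b = -8*b)
(A(141) - 22735)*(c(127) + 29821) = ((-92 + 141) - 22735)*(-8*127 + 29821) = (49 - 22735)*(-1016 + 29821) = -22686*28805 = -653470230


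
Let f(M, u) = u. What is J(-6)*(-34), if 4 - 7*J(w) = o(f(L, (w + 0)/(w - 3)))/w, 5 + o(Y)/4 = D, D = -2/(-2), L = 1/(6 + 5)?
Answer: -136/21 ≈ -6.4762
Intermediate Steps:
L = 1/11 ≈ 0.090909
D = 1 (D = -2*(-½) = 1)
o(Y) = -16 (o(Y) = -20 + 4*1 = -20 + 4 = -16)
J(w) = 4/7 + 16/(7*w) (J(w) = 4/7 - (-16)/(7*w) = 4/7 + 16/(7*w))
J(-6)*(-34) = ((4/7)*(4 - 6)/(-6))*(-34) = ((4/7)*(-⅙)*(-2))*(-34) = (4/21)*(-34) = -136/21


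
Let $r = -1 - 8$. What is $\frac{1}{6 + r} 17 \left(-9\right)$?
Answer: $51$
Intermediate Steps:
$r = -9$ ($r = -1 - 8 = -9$)
$\frac{1}{6 + r} 17 \left(-9\right) = \frac{1}{6 - 9} \cdot 17 \left(-9\right) = \frac{1}{-3} \cdot 17 \left(-9\right) = \left(- \frac{1}{3}\right) 17 \left(-9\right) = \left(- \frac{17}{3}\right) \left(-9\right) = 51$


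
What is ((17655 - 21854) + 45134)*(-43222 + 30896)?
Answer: -504564810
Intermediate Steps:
((17655 - 21854) + 45134)*(-43222 + 30896) = (-4199 + 45134)*(-12326) = 40935*(-12326) = -504564810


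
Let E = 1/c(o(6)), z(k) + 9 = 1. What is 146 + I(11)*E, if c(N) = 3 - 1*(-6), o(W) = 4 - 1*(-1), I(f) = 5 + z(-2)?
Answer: 437/3 ≈ 145.67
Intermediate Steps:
z(k) = -8 (z(k) = -9 + 1 = -8)
I(f) = -3 (I(f) = 5 - 8 = -3)
o(W) = 5 (o(W) = 4 + 1 = 5)
c(N) = 9 (c(N) = 3 + 6 = 9)
E = ⅑ (E = 1/9 = ⅑ ≈ 0.11111)
146 + I(11)*E = 146 - 3*⅑ = 146 - ⅓ = 437/3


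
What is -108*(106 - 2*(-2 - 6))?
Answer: -13176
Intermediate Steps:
-108*(106 - 2*(-2 - 6)) = -108*(106 - 2*(-8)) = -108*(106 + 16) = -108*122 = -13176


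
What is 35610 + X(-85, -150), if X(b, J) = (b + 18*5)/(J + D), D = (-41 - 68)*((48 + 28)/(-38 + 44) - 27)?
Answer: 150879585/4237 ≈ 35610.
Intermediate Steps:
D = 4687/3 (D = -109*(76/6 - 27) = -109*(76*(⅙) - 27) = -109*(38/3 - 27) = -109*(-43/3) = 4687/3 ≈ 1562.3)
X(b, J) = (90 + b)/(4687/3 + J) (X(b, J) = (b + 18*5)/(J + 4687/3) = (b + 90)/(4687/3 + J) = (90 + b)/(4687/3 + J))
35610 + X(-85, -150) = 35610 + 3*(90 - 85)/(4687 + 3*(-150)) = 35610 + 3*5/(4687 - 450) = 35610 + 3*5/4237 = 35610 + 3*(1/4237)*5 = 35610 + 15/4237 = 150879585/4237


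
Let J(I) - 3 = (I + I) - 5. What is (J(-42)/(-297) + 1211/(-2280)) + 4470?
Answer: 1008913871/225720 ≈ 4469.8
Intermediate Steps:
J(I) = -2 + 2*I (J(I) = 3 + ((I + I) - 5) = 3 + (2*I - 5) = 3 + (-5 + 2*I) = -2 + 2*I)
(J(-42)/(-297) + 1211/(-2280)) + 4470 = ((-2 + 2*(-42))/(-297) + 1211/(-2280)) + 4470 = ((-2 - 84)*(-1/297) + 1211*(-1/2280)) + 4470 = (-86*(-1/297) - 1211/2280) + 4470 = (86/297 - 1211/2280) + 4470 = -54529/225720 + 4470 = 1008913871/225720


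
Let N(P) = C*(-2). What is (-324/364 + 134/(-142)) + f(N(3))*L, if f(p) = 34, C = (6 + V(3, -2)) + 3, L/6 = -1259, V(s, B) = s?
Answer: -1659429244/6461 ≈ -2.5684e+5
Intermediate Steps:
L = -7554 (L = 6*(-1259) = -7554)
C = 12 (C = (6 + 3) + 3 = 9 + 3 = 12)
N(P) = -24 (N(P) = 12*(-2) = -24)
(-324/364 + 134/(-142)) + f(N(3))*L = (-324/364 + 134/(-142)) + 34*(-7554) = (-324*1/364 + 134*(-1/142)) - 256836 = (-81/91 - 67/71) - 256836 = -11848/6461 - 256836 = -1659429244/6461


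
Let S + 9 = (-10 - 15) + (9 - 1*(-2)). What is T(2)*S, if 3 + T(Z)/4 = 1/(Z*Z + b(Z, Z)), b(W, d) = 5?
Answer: 2392/9 ≈ 265.78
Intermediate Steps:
S = -23 (S = -9 + ((-10 - 15) + (9 - 1*(-2))) = -9 + (-25 + (9 + 2)) = -9 + (-25 + 11) = -9 - 14 = -23)
T(Z) = -12 + 4/(5 + Z²) (T(Z) = -12 + 4/(Z*Z + 5) = -12 + 4/(Z² + 5) = -12 + 4/(5 + Z²))
T(2)*S = (4*(-14 - 3*2²)/(5 + 2²))*(-23) = (4*(-14 - 3*4)/(5 + 4))*(-23) = (4*(-14 - 12)/9)*(-23) = (4*(⅑)*(-26))*(-23) = -104/9*(-23) = 2392/9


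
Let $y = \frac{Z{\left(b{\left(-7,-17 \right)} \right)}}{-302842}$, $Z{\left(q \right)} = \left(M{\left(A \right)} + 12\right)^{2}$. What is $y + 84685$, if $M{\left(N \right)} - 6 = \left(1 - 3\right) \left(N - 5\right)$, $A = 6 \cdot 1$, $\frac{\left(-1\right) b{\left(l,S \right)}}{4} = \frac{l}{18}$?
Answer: $\frac{12823087257}{151421} \approx 84685.0$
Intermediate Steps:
$b{\left(l,S \right)} = - \frac{2 l}{9}$ ($b{\left(l,S \right)} = - 4 \frac{l}{18} = - \frac{2 l}{9}$)
$A = 6$
$M{\left(N \right)} = 16 - 2 N$ ($M{\left(N \right)} = 6 + \left(1 - 3\right) \left(N - 5\right) = 6 - 2 \left(-5 + N\right) = 6 - \left(-10 + 2 N\right) = 16 - 2 N$)
$Z{\left(q \right)} = 256$ ($Z{\left(q \right)} = \left(\left(16 - 12\right) + 12\right)^{2} = \left(4 + 12\right)^{2} = 16^{2} = 256$)
$y = - \frac{128}{151421}$ ($y = \frac{256}{-302842} = 256 \left(- \frac{1}{302842}\right) = - \frac{128}{151421} \approx -0.00084533$)
$y + 84685 = - \frac{128}{151421} + 84685 = \frac{12823087257}{151421}$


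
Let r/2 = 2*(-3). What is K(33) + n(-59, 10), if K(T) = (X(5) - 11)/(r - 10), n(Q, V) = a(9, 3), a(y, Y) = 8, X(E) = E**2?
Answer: 81/11 ≈ 7.3636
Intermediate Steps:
r = -12 (r = 2*(2*(-3)) = 2*(-6) = -12)
n(Q, V) = 8
K(T) = -7/11 (K(T) = (5**2 - 11)/(-12 - 10) = (25 - 11)/(-22) = 14*(-1/22) = -7/11)
K(33) + n(-59, 10) = -7/11 + 8 = 81/11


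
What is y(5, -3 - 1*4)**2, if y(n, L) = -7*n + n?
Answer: 900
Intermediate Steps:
y(n, L) = -6*n
y(5, -3 - 1*4)**2 = (-6*5)**2 = (-30)**2 = 900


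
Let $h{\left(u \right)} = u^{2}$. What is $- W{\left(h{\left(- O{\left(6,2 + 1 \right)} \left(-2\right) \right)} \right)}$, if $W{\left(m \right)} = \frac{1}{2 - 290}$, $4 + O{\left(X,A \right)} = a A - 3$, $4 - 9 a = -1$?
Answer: $\frac{1}{288} \approx 0.0034722$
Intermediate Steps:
$a = \frac{5}{9}$ ($a = \frac{4}{9} - - \frac{1}{9} = \frac{4}{9} + \frac{1}{9} = \frac{5}{9} \approx 0.55556$)
$O{\left(X,A \right)} = -7 + \frac{5 A}{9}$ ($O{\left(X,A \right)} = -4 + \left(\frac{5 A}{9} - 3\right) = -4 + \left(-3 + \frac{5 A}{9}\right) = -7 + \frac{5 A}{9}$)
$W{\left(m \right)} = - \frac{1}{288}$ ($W{\left(m \right)} = \frac{1}{-288} = - \frac{1}{288}$)
$- W{\left(h{\left(- O{\left(6,2 + 1 \right)} \left(-2\right) \right)} \right)} = \left(-1\right) \left(- \frac{1}{288}\right) = \frac{1}{288}$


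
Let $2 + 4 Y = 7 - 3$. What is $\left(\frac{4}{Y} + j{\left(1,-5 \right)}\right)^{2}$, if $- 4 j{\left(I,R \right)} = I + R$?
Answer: $81$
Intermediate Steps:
$j{\left(I,R \right)} = - \frac{I}{4} - \frac{R}{4}$ ($j{\left(I,R \right)} = - \frac{I + R}{4} = - \frac{I}{4} - \frac{R}{4}$)
$Y = \frac{1}{2}$ ($Y = - \frac{1}{2} + \frac{7 - 3}{4} = - \frac{1}{2} + \frac{1}{4} \cdot 4 = - \frac{1}{2} + 1 = \frac{1}{2} \approx 0.5$)
$\left(\frac{4}{Y} + j{\left(1,-5 \right)}\right)^{2} = \left(4 \frac{1}{\frac{1}{2}} - -1\right)^{2} = \left(4 \cdot 2 + \left(- \frac{1}{4} + \frac{5}{4}\right)\right)^{2} = \left(8 + 1\right)^{2} = 9^{2} = 81$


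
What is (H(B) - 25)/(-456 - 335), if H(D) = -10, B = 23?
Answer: 5/113 ≈ 0.044248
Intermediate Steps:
(H(B) - 25)/(-456 - 335) = (-10 - 25)/(-456 - 335) = -35/(-791) = -35*(-1/791) = 5/113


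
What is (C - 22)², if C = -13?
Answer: 1225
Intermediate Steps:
(C - 22)² = (-13 - 22)² = (-35)² = 1225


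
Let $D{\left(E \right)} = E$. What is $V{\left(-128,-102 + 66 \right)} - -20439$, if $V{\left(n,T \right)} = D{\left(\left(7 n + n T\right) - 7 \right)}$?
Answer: $24144$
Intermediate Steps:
$V{\left(n,T \right)} = -7 + 7 n + T n$ ($V{\left(n,T \right)} = \left(7 n + n T\right) - 7 = \left(7 n + T n\right) - 7 = -7 + 7 n + T n$)
$V{\left(-128,-102 + 66 \right)} - -20439 = \left(-7 + 7 \left(-128\right) + \left(-102 + 66\right) \left(-128\right)\right) - -20439 = \left(-7 - 896 - -4608\right) + 20439 = \left(-7 - 896 + 4608\right) + 20439 = 3705 + 20439 = 24144$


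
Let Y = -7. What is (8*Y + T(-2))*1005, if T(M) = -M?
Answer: -54270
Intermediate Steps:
(8*Y + T(-2))*1005 = (8*(-7) - 1*(-2))*1005 = (-56 + 2)*1005 = -54*1005 = -54270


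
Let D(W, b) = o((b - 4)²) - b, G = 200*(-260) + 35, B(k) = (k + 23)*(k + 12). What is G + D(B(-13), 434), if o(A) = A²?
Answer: 34187957601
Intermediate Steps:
B(k) = (12 + k)*(23 + k) (B(k) = (23 + k)*(12 + k) = (12 + k)*(23 + k))
G = -51965 (G = -52000 + 35 = -51965)
D(W, b) = (-4 + b)⁴ - b (D(W, b) = ((b - 4)²)² - b = ((-4 + b)²)² - b = (-4 + b)⁴ - b)
G + D(B(-13), 434) = -51965 + ((-4 + 434)⁴ - 1*434) = -51965 + (430⁴ - 434) = -51965 + (34188010000 - 434) = -51965 + 34188009566 = 34187957601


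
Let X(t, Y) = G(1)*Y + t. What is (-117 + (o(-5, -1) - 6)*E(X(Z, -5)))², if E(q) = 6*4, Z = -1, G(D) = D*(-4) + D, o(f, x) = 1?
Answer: 56169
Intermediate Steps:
G(D) = -3*D (G(D) = -4*D + D = -3*D)
X(t, Y) = t - 3*Y (X(t, Y) = (-3*1)*Y + t = -3*Y + t = t - 3*Y)
E(q) = 24
(-117 + (o(-5, -1) - 6)*E(X(Z, -5)))² = (-117 + (1 - 6)*24)² = (-117 - 5*24)² = (-117 - 120)² = (-237)² = 56169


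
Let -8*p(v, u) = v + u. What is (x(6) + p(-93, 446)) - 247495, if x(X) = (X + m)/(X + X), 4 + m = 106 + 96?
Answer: -1980177/8 ≈ -2.4752e+5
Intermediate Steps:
m = 198 (m = -4 + (106 + 96) = -4 + 202 = 198)
p(v, u) = -u/8 - v/8 (p(v, u) = -(v + u)/8 = -(u + v)/8 = -u/8 - v/8)
x(X) = (198 + X)/(2*X) (x(X) = (X + 198)/(X + X) = (198 + X)/((2*X)) = (198 + X)*(1/(2*X)) = (198 + X)/(2*X))
(x(6) + p(-93, 446)) - 247495 = ((1/2)*(198 + 6)/6 + (-1/8*446 - 1/8*(-93))) - 247495 = ((1/2)*(1/6)*204 + (-223/4 + 93/8)) - 247495 = (17 - 353/8) - 247495 = -217/8 - 247495 = -1980177/8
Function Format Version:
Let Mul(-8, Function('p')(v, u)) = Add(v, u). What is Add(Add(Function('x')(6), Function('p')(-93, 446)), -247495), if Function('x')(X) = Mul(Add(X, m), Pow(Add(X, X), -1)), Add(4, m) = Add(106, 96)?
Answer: Rational(-1980177, 8) ≈ -2.4752e+5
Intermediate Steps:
m = 198 (m = Add(-4, Add(106, 96)) = Add(-4, 202) = 198)
Function('p')(v, u) = Add(Mul(Rational(-1, 8), u), Mul(Rational(-1, 8), v)) (Function('p')(v, u) = Mul(Rational(-1, 8), Add(v, u)) = Mul(Rational(-1, 8), Add(u, v)) = Add(Mul(Rational(-1, 8), u), Mul(Rational(-1, 8), v)))
Function('x')(X) = Mul(Rational(1, 2), Pow(X, -1), Add(198, X)) (Function('x')(X) = Mul(Add(X, 198), Pow(Add(X, X), -1)) = Mul(Add(198, X), Pow(Mul(2, X), -1)) = Mul(Add(198, X), Mul(Rational(1, 2), Pow(X, -1))) = Mul(Rational(1, 2), Pow(X, -1), Add(198, X)))
Add(Add(Function('x')(6), Function('p')(-93, 446)), -247495) = Add(Add(Mul(Rational(1, 2), Pow(6, -1), Add(198, 6)), Add(Mul(Rational(-1, 8), 446), Mul(Rational(-1, 8), -93))), -247495) = Add(Add(Mul(Rational(1, 2), Rational(1, 6), 204), Add(Rational(-223, 4), Rational(93, 8))), -247495) = Add(Add(17, Rational(-353, 8)), -247495) = Add(Rational(-217, 8), -247495) = Rational(-1980177, 8)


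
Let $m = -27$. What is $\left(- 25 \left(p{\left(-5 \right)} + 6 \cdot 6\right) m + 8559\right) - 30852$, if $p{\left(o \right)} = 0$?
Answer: $2007$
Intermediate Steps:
$\left(- 25 \left(p{\left(-5 \right)} + 6 \cdot 6\right) m + 8559\right) - 30852 = \left(- 25 \left(0 + 6 \cdot 6\right) \left(-27\right) + 8559\right) - 30852 = \left(- 25 \left(0 + 36\right) \left(-27\right) + 8559\right) - 30852 = \left(\left(-25\right) 36 \left(-27\right) + 8559\right) - 30852 = \left(\left(-900\right) \left(-27\right) + 8559\right) - 30852 = \left(24300 + 8559\right) - 30852 = 32859 - 30852 = 2007$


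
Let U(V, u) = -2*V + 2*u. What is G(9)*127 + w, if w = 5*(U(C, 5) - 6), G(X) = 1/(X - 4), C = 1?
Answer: 177/5 ≈ 35.400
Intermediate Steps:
G(X) = 1/(-4 + X)
w = 10 (w = 5*((-2*1 + 2*5) - 6) = 5*((-2 + 10) - 6) = 5*(8 - 6) = 5*2 = 10)
G(9)*127 + w = 127/(-4 + 9) + 10 = 127/5 + 10 = 177/5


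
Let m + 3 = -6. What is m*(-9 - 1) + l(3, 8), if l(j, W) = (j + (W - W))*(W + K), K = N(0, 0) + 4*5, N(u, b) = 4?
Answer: 186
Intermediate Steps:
m = -9 (m = -3 - 6 = -9)
K = 24 (K = 4 + 4*5 = 4 + 20 = 24)
l(j, W) = j*(24 + W) (l(j, W) = (j + (W - W))*(W + 24) = (j + 0)*(24 + W) = j*(24 + W))
m*(-9 - 1) + l(3, 8) = -9*(-9 - 1) + 3*(24 + 8) = -9*(-10) + 3*32 = 90 + 96 = 186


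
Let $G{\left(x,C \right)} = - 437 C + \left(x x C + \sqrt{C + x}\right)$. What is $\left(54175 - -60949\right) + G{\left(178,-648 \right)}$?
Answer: $-20132932 + i \sqrt{470} \approx -2.0133 \cdot 10^{7} + 21.679 i$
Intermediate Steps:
$G{\left(x,C \right)} = \sqrt{C + x} - 437 C + C x^{2}$ ($G{\left(x,C \right)} = - 437 C + \left(x^{2} C + \sqrt{C + x}\right) = - 437 C + \left(C x^{2} + \sqrt{C + x}\right) = - 437 C + \left(\sqrt{C + x} + C x^{2}\right) = \sqrt{C + x} - 437 C + C x^{2}$)
$\left(54175 - -60949\right) + G{\left(178,-648 \right)} = \left(54175 - -60949\right) - \left(-283176 + 20531232 - \sqrt{-648 + 178}\right) = \left(54175 + 60949\right) + \left(\sqrt{-470} + 283176 - 20531232\right) = 115124 + \left(i \sqrt{470} + 283176 - 20531232\right) = 115124 - \left(20248056 - i \sqrt{470}\right) = -20132932 + i \sqrt{470}$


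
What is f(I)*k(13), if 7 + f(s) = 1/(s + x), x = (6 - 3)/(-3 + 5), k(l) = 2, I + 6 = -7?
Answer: -326/23 ≈ -14.174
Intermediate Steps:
I = -13 (I = -6 - 7 = -13)
x = 3/2 ≈ 1.5000
f(s) = -7 + 1/(3/2 + s) (f(s) = -7 + 1/(s + 3/2) = -7 + 1/(3/2 + s))
f(I)*k(13) = ((-19 - 14*(-13))/(3 + 2*(-13)))*2 = ((-19 + 182)/(3 - 26))*2 = (163/(-23))*2 = -1/23*163*2 = -163/23*2 = -326/23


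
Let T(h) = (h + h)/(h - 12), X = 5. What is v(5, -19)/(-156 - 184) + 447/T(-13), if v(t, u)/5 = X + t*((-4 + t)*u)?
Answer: 95280/221 ≈ 431.13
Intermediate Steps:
T(h) = 2*h/(-12 + h) (T(h) = (2*h)/(-12 + h) = 2*h/(-12 + h))
v(t, u) = 25 + 5*t*u*(-4 + t) (v(t, u) = 5*(5 + t*((-4 + t)*u)) = 5*(5 + t*(u*(-4 + t))) = 5*(5 + t*u*(-4 + t)) = 25 + 5*t*u*(-4 + t))
v(5, -19)/(-156 - 184) + 447/T(-13) = (25 - 20*5*(-19) + 5*(-19)*5²)/(-156 - 184) + 447/((2*(-13)/(-12 - 13))) = (25 + 1900 + 5*(-19)*25)/(-340) + 447/((2*(-13)/(-25))) = (25 + 1900 - 2375)*(-1/340) + 447/((2*(-13)*(-1/25))) = -450*(-1/340) + 447/(26/25) = 45/34 + 447*(25/26) = 45/34 + 11175/26 = 95280/221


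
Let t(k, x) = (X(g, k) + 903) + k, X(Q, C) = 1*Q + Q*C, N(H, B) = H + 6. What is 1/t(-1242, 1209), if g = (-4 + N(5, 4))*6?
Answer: -1/52461 ≈ -1.9062e-5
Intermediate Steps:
N(H, B) = 6 + H
g = 42 (g = (-4 + (6 + 5))*6 = (-4 + 11)*6 = 7*6 = 42)
X(Q, C) = Q + C*Q
t(k, x) = 945 + 43*k (t(k, x) = (42*(1 + k) + 903) + k = ((42 + 42*k) + 903) + k = (945 + 42*k) + k = 945 + 43*k)
1/t(-1242, 1209) = 1/(945 + 43*(-1242)) = 1/(945 - 53406) = 1/(-52461) = -1/52461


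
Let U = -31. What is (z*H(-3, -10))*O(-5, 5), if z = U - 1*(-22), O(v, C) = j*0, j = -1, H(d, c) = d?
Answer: 0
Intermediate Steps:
O(v, C) = 0 (O(v, C) = -1*0 = 0)
z = -9 (z = -31 - 1*(-22) = -31 + 22 = -9)
(z*H(-3, -10))*O(-5, 5) = -9*(-3)*0 = 27*0 = 0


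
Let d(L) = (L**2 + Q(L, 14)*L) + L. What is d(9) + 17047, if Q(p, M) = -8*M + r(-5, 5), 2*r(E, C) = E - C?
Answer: 16084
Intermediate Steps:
r(E, C) = E/2 - C/2 (r(E, C) = (E - C)/2 = E/2 - C/2)
Q(p, M) = -5 - 8*M (Q(p, M) = -8*M + ((1/2)*(-5) - 1/2*5) = -8*M + (-5/2 - 5/2) = -8*M - 5 = -5 - 8*M)
d(L) = L**2 - 116*L (d(L) = (L**2 + (-5 - 8*14)*L) + L = (L**2 + (-5 - 112)*L) + L = (L**2 - 117*L) + L = L**2 - 116*L)
d(9) + 17047 = 9*(-116 + 9) + 17047 = 9*(-107) + 17047 = -963 + 17047 = 16084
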